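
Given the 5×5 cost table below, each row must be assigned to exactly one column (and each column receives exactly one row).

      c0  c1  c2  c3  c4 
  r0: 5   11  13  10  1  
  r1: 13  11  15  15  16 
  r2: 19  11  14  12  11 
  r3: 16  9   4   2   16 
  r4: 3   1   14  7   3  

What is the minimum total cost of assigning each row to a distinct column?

Minimum assignment cost: 31

one of 4 optimal assignments: row0→col4 (cost 1), row1→col0 (cost 13), row2→col2 (cost 14), row3→col3 (cost 2), row4→col1 (cost 1)
total = 1 + 13 + 14 + 2 + 1 = 31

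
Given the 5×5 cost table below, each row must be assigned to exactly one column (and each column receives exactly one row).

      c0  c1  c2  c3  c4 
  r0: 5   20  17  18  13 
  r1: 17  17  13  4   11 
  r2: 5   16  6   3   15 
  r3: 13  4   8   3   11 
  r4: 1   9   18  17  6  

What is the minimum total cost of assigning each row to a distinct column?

Minimum assignment cost: 25

optimal assignment: row0→col0 (cost 5), row1→col3 (cost 4), row2→col2 (cost 6), row3→col1 (cost 4), row4→col4 (cost 6)
total = 5 + 4 + 6 + 4 + 6 = 25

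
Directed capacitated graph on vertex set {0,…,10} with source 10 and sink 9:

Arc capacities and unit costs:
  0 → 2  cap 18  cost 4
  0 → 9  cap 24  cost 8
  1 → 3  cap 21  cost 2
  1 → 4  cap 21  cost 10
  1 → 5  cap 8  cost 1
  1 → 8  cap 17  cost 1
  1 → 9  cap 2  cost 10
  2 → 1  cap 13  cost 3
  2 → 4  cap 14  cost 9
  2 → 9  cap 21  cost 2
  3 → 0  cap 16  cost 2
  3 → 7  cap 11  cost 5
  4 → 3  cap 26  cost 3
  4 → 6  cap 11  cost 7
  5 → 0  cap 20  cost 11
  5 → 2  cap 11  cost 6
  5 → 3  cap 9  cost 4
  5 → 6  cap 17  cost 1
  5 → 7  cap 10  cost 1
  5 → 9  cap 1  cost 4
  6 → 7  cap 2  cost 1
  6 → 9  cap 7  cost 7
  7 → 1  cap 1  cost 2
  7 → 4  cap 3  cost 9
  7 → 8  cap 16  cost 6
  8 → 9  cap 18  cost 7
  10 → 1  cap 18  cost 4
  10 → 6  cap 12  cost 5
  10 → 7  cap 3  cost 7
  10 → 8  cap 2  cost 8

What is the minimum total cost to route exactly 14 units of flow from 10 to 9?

shortest-cost path #1: 10→1→5→9 push 1 @ unit cost 9 (adds 9)
shortest-cost path #2: 10→6→9 push 7 @ unit cost 12 (adds 84)
shortest-cost path #3: 10→1→8→9 push 6 @ unit cost 12 (adds 72)
total cost = 165

Minimum cost for 14 units: 165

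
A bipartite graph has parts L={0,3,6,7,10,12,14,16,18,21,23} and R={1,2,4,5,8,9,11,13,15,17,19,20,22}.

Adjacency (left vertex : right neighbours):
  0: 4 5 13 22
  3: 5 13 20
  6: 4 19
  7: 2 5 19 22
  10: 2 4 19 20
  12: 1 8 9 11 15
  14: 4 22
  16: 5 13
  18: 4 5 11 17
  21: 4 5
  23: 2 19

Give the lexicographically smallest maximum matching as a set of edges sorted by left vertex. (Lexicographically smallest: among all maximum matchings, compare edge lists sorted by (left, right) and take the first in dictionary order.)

|M| = 9 (so the lex-smallest maximum matching has 9 edges)
process left vertices in ascending order; for each, take the smallest-labelled available neighbour that still permits 9 edges overall, or leave it unmatched if none does
lex-smallest matching: {0-4, 3-5, 6-19, 7-2, 10-20, 12-1, 14-22, 16-13, 18-11}

Lex-smallest maximum matching: {(0,4), (3,5), (6,19), (7,2), (10,20), (12,1), (14,22), (16,13), (18,11)}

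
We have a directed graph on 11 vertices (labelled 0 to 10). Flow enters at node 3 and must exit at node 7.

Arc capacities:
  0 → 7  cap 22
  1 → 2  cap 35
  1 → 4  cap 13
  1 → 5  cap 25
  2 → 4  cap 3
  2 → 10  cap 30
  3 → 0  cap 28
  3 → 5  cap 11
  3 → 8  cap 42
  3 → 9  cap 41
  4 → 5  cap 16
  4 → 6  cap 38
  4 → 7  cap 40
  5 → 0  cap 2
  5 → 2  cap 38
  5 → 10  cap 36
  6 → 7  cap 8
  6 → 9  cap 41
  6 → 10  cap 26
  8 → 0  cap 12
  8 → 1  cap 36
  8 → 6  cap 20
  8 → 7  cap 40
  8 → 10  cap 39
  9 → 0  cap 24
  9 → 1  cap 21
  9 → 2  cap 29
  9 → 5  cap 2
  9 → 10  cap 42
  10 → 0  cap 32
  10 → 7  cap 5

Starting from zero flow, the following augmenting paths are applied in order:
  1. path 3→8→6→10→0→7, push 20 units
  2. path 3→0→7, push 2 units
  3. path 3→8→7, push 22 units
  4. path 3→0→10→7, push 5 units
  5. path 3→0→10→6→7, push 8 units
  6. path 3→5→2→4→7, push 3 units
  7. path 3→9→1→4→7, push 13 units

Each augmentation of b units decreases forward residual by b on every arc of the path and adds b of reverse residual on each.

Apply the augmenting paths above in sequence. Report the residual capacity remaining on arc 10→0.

Residual capacity of (10,0): 25

after path 1 (3→8→6→10→0→7, push 20): res(10,0)=12
after path 2 (3→0→7, push 2): res(10,0)=12
after path 3 (3→8→7, push 22): res(10,0)=12
after path 4 (3→0→10→7, push 5): res(10,0)=17
after path 5 (3→0→10→6→7, push 8): res(10,0)=25
after path 6 (3→5→2→4→7, push 3): res(10,0)=25
after path 7 (3→9→1→4→7, push 13): res(10,0)=25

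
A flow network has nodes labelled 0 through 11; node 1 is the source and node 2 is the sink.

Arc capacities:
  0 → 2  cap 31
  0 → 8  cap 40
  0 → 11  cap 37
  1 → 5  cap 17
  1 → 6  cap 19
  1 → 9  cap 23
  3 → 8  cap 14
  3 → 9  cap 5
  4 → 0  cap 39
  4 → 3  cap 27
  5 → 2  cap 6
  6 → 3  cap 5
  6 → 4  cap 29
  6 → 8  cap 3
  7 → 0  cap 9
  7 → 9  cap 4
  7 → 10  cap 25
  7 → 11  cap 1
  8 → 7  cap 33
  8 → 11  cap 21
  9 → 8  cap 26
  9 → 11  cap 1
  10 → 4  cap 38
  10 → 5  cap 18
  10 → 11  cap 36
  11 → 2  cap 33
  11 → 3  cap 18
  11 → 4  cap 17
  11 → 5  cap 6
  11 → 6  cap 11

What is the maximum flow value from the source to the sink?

augment #1: 1→5→2 bottleneck 6, total now 6
augment #2: 1→9→11→2 bottleneck 1, total now 7
augment #3: 1→6→4→0→2 bottleneck 19, total now 26
augment #4: 1→9→8→11→2 bottleneck 21, total now 47
augment #5: 1→9→8→7→0→2 bottleneck 1, total now 48

Maximum flow value: 48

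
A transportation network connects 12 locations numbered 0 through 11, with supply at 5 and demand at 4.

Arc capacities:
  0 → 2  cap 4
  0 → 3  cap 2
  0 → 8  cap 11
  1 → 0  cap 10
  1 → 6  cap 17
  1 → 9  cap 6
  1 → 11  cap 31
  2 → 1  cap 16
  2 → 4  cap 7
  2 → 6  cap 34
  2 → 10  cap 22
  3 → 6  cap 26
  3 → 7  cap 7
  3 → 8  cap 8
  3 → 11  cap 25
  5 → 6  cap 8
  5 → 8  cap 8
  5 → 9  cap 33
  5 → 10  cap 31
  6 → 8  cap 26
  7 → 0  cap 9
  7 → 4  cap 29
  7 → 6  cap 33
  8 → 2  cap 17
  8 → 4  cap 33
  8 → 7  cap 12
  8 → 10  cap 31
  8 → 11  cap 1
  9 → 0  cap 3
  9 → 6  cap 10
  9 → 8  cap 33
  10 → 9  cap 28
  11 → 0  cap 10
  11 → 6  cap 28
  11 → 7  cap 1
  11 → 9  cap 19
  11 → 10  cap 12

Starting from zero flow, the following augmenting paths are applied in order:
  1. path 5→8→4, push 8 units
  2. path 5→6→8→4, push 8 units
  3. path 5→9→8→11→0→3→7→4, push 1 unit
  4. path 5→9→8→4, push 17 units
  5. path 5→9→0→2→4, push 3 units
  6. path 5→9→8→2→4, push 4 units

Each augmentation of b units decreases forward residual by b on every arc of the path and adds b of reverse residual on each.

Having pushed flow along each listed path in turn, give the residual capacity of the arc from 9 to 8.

after path 1 (5→8→4, push 8): res(9,8)=33
after path 2 (5→6→8→4, push 8): res(9,8)=33
after path 3 (5→9→8→11→0→3→7→4, push 1): res(9,8)=32
after path 4 (5→9→8→4, push 17): res(9,8)=15
after path 5 (5→9→0→2→4, push 3): res(9,8)=15
after path 6 (5→9→8→2→4, push 4): res(9,8)=11

Residual capacity of (9,8): 11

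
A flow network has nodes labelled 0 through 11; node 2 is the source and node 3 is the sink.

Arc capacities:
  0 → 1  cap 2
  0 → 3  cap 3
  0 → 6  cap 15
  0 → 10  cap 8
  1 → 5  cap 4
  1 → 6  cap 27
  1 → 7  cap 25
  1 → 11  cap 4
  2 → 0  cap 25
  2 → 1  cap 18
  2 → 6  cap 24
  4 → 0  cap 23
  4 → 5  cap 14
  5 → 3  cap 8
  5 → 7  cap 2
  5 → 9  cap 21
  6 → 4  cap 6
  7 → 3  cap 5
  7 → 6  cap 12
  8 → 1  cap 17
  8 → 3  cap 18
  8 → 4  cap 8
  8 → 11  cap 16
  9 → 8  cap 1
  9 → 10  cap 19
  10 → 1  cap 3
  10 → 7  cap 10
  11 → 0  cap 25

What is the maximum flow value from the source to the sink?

augment #1: 2→0→3 bottleneck 3, total now 3
augment #2: 2→1→5→3 bottleneck 4, total now 7
augment #3: 2→1→7→3 bottleneck 5, total now 12
augment #4: 2→6→4→5→3 bottleneck 4, total now 16
augment #5: 2→6→4→5→9→8→3 bottleneck 1, total now 17

Maximum flow value: 17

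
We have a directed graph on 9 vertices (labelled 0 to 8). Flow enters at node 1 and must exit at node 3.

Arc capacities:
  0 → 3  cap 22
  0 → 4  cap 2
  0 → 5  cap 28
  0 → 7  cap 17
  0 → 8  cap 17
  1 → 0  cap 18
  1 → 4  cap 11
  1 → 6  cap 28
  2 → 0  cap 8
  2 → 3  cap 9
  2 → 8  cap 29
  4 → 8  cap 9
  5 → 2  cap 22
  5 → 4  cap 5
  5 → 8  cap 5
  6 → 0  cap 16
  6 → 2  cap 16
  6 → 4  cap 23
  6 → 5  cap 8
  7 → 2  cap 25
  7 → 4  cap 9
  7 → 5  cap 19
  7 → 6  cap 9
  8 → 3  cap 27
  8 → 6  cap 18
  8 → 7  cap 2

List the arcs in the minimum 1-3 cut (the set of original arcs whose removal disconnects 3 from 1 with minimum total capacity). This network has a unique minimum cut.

Min-cut arcs: {(1,0), (1,6), (4,8)} (total capacity 55)

augment #1: 1→0→3 push 18
augment #2: 1→4→8→3 push 9
augment #3: 1→6→0→3 push 4
augment #4: 1→6→2→3 push 9
augment #5: 1→6→0→8→3 push 12
augment #6: 1→6→2→8→3 push 3
max flow = 55; residual-reachable set from 1 gives S-side
cut edges (S→T): {(1,0), (1,6), (4,8)} total cap 55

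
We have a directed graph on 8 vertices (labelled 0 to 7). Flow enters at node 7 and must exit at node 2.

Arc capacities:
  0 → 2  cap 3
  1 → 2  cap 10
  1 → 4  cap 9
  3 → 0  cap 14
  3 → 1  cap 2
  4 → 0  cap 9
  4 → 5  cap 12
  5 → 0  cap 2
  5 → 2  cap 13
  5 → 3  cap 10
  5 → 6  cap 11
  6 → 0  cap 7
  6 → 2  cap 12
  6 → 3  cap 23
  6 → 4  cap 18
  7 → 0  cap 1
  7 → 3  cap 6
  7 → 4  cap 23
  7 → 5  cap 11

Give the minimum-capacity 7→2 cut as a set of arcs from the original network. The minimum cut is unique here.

Min-cut arcs: {(0,2), (3,1), (4,5), (7,5)} (total capacity 28)

augment #1: 7→0→2 push 1
augment #2: 7→5→2 push 11
augment #3: 7→3→0→2 push 2
augment #4: 7→3→1→2 push 2
augment #5: 7→4→5→2 push 2
augment #6: 7→4→5→6→2 push 10
max flow = 28; residual-reachable set from 7 gives S-side
cut edges (S→T): {(0,2), (3,1), (4,5), (7,5)} total cap 28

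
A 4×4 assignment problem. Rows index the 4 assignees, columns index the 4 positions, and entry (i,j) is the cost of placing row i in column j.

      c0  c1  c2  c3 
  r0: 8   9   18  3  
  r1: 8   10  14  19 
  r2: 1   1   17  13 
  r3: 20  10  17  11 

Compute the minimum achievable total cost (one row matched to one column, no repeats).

Minimum assignment cost: 28

optimal assignment: row0→col3 (cost 3), row1→col2 (cost 14), row2→col0 (cost 1), row3→col1 (cost 10)
total = 3 + 14 + 1 + 10 = 28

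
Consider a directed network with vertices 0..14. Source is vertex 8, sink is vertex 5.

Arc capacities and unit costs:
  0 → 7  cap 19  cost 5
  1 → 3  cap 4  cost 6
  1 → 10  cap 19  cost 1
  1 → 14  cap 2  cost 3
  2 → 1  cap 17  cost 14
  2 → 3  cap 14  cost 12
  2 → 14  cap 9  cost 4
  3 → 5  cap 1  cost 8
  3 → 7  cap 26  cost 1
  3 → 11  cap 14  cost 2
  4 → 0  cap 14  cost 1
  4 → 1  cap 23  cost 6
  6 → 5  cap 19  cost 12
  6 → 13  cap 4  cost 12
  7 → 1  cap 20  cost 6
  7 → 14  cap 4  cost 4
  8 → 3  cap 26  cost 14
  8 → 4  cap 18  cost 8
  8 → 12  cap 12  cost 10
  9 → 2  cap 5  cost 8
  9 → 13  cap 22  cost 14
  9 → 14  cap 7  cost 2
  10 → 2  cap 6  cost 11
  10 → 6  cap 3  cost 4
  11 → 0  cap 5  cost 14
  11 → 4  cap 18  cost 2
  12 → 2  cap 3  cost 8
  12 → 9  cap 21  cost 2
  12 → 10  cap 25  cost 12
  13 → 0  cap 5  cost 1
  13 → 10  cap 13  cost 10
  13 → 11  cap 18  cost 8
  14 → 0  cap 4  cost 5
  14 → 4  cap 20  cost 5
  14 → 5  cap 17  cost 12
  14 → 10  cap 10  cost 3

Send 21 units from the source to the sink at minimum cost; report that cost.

shortest-cost path #1: 8→3→5 push 1 @ unit cost 22 (adds 22)
shortest-cost path #2: 8→12→9→14→5 push 7 @ unit cost 26 (adds 182)
shortest-cost path #3: 8→4→1→14→5 push 2 @ unit cost 29 (adds 58)
shortest-cost path #4: 8→4→0→7→14→5 push 4 @ unit cost 30 (adds 120)
shortest-cost path #5: 8→4→1→10→6→5 push 3 @ unit cost 31 (adds 93)
shortest-cost path #6: 8→12→2→14→5 push 3 @ unit cost 34 (adds 102)
shortest-cost path #7: 8→12→9→2→14→5 push 1 @ unit cost 36 (adds 36)
total cost = 613

Minimum cost for 21 units: 613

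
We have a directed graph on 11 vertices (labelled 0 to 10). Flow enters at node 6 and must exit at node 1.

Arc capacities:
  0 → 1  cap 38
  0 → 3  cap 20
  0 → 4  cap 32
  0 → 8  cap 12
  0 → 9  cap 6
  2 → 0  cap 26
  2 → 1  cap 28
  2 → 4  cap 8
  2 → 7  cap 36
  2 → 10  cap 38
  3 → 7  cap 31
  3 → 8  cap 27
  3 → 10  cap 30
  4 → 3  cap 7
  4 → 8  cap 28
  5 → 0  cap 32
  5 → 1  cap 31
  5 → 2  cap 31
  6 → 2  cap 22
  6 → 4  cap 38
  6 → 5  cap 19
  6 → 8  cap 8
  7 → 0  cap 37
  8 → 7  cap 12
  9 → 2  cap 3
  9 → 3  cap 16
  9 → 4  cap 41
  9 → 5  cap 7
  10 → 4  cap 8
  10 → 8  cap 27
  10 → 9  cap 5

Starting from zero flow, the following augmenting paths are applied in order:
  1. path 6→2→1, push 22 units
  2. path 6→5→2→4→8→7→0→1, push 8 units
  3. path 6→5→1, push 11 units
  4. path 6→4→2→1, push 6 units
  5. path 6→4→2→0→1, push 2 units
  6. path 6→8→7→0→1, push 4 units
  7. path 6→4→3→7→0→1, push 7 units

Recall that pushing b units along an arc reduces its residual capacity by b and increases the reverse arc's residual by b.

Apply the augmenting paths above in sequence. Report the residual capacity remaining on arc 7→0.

after path 1 (6→2→1, push 22): res(7,0)=37
after path 2 (6→5→2→4→8→7→0→1, push 8): res(7,0)=29
after path 3 (6→5→1, push 11): res(7,0)=29
after path 4 (6→4→2→1, push 6): res(7,0)=29
after path 5 (6→4→2→0→1, push 2): res(7,0)=29
after path 6 (6→8→7→0→1, push 4): res(7,0)=25
after path 7 (6→4→3→7→0→1, push 7): res(7,0)=18

Residual capacity of (7,0): 18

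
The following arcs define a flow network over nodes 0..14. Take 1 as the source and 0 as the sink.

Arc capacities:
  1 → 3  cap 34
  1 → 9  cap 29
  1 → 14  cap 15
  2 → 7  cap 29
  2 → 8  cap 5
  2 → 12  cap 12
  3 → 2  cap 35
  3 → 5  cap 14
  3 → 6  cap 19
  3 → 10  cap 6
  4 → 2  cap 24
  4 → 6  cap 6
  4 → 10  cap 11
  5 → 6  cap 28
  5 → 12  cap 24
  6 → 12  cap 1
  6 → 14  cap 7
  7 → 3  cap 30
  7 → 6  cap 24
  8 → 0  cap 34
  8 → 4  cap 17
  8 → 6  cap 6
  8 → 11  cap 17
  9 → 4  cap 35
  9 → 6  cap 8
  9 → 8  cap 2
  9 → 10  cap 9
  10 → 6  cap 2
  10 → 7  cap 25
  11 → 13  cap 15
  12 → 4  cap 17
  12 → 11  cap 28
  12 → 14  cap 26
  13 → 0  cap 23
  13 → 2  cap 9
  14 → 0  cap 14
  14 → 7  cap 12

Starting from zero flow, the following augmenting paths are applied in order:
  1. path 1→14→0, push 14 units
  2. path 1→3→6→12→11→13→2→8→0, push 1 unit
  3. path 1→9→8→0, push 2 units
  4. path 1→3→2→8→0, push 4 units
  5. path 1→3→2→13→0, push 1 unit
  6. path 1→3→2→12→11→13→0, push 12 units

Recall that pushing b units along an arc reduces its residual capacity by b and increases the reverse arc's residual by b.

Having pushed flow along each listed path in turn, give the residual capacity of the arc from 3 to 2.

Residual capacity of (3,2): 18

after path 1 (1→14→0, push 14): res(3,2)=35
after path 2 (1→3→6→12→11→13→2→8→0, push 1): res(3,2)=35
after path 3 (1→9→8→0, push 2): res(3,2)=35
after path 4 (1→3→2→8→0, push 4): res(3,2)=31
after path 5 (1→3→2→13→0, push 1): res(3,2)=30
after path 6 (1→3→2→12→11→13→0, push 12): res(3,2)=18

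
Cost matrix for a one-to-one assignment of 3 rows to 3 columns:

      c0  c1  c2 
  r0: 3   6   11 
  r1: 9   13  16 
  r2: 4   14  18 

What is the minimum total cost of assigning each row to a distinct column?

Minimum assignment cost: 26

optimal assignment: row0→col1 (cost 6), row1→col2 (cost 16), row2→col0 (cost 4)
total = 6 + 16 + 4 = 26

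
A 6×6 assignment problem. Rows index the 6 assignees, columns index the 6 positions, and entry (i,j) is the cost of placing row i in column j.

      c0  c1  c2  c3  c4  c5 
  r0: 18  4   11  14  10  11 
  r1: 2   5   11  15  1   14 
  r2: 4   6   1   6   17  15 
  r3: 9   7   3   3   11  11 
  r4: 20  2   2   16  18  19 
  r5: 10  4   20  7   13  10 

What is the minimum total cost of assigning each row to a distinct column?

optimal assignment: row0→col1 (cost 4), row1→col4 (cost 1), row2→col0 (cost 4), row3→col3 (cost 3), row4→col2 (cost 2), row5→col5 (cost 10)
total = 4 + 1 + 4 + 3 + 2 + 10 = 24

Minimum assignment cost: 24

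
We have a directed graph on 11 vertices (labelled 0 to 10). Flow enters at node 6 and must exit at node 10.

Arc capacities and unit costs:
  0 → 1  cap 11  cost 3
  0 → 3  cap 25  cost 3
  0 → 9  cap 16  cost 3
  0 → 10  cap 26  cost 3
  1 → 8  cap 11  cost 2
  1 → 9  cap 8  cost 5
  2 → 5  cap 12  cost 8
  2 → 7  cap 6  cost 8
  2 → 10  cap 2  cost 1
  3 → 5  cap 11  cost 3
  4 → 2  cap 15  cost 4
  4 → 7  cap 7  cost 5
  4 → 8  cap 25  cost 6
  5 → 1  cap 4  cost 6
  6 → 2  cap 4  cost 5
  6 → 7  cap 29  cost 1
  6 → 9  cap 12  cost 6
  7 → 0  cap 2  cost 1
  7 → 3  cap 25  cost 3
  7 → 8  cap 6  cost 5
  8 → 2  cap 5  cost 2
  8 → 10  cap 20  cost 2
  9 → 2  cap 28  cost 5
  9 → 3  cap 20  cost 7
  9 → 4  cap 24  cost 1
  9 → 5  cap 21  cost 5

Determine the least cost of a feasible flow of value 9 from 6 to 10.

Minimum cost for 9 units: 62

shortest-cost path #1: 6→7→0→10 push 2 @ unit cost 5 (adds 10)
shortest-cost path #2: 6→2→10 push 2 @ unit cost 6 (adds 12)
shortest-cost path #3: 6→7→8→10 push 5 @ unit cost 8 (adds 40)
total cost = 62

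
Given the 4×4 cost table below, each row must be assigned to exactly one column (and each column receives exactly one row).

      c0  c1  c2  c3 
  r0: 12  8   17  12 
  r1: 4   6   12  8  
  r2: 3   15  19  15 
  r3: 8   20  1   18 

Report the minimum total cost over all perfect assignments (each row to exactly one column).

Minimum assignment cost: 20

optimal assignment: row0→col1 (cost 8), row1→col3 (cost 8), row2→col0 (cost 3), row3→col2 (cost 1)
total = 8 + 8 + 3 + 1 = 20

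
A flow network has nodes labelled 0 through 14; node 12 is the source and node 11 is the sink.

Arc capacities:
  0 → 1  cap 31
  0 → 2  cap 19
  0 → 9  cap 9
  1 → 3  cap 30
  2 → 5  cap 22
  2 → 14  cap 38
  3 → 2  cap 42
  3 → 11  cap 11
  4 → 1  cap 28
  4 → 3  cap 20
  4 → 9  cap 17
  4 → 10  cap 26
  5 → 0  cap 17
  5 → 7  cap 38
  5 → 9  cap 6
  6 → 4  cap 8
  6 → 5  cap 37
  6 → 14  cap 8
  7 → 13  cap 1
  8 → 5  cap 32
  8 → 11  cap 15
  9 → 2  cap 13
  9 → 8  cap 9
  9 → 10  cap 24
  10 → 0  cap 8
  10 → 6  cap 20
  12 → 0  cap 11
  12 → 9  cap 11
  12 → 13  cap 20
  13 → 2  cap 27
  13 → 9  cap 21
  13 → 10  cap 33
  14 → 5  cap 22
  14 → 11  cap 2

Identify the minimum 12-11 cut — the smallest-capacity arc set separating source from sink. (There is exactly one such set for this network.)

augment #1: 12→9→8→11 push 9
augment #2: 12→0→1→3→11 push 11
augment #3: 12→9→2→14→11 push 2
max flow = 22; residual-reachable set from 12 gives S-side
cut edges (S→T): {(3,11), (9,8), (14,11)} total cap 22

Min-cut arcs: {(3,11), (9,8), (14,11)} (total capacity 22)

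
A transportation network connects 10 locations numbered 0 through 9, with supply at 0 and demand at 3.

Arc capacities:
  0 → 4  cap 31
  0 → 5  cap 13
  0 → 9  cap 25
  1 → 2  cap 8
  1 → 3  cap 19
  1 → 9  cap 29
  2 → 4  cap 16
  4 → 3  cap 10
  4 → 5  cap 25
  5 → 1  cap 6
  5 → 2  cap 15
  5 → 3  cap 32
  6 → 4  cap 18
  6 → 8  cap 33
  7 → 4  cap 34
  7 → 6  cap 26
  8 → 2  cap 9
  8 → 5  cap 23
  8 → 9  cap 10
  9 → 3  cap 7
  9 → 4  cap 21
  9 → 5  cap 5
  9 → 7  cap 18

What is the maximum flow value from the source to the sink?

Maximum flow value: 55

augment #1: 0→4→3 bottleneck 10, total now 10
augment #2: 0→5→3 bottleneck 13, total now 23
augment #3: 0→9→3 bottleneck 7, total now 30
augment #4: 0→4→5→3 bottleneck 19, total now 49
augment #5: 0→4→5→1→3 bottleneck 2, total now 51
augment #6: 0→9→5→1→3 bottleneck 4, total now 55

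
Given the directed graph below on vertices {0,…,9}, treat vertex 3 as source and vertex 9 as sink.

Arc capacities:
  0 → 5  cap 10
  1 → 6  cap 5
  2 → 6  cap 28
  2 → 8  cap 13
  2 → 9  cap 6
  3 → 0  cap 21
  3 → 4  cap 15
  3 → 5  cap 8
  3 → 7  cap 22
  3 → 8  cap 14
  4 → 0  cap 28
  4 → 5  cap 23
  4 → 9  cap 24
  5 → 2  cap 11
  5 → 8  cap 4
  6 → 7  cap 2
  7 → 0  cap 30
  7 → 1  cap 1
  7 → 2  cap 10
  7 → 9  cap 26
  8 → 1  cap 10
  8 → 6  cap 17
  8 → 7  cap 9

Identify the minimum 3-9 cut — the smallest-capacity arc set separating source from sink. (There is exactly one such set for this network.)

augment #1: 3→4→9 push 15
augment #2: 3→7→9 push 22
augment #3: 3→5→2→9 push 6
augment #4: 3→8→7→9 push 4
max flow = 47; residual-reachable set from 3 gives S-side
cut edges (S→T): {(2,9), (3,4), (7,9)} total cap 47

Min-cut arcs: {(2,9), (3,4), (7,9)} (total capacity 47)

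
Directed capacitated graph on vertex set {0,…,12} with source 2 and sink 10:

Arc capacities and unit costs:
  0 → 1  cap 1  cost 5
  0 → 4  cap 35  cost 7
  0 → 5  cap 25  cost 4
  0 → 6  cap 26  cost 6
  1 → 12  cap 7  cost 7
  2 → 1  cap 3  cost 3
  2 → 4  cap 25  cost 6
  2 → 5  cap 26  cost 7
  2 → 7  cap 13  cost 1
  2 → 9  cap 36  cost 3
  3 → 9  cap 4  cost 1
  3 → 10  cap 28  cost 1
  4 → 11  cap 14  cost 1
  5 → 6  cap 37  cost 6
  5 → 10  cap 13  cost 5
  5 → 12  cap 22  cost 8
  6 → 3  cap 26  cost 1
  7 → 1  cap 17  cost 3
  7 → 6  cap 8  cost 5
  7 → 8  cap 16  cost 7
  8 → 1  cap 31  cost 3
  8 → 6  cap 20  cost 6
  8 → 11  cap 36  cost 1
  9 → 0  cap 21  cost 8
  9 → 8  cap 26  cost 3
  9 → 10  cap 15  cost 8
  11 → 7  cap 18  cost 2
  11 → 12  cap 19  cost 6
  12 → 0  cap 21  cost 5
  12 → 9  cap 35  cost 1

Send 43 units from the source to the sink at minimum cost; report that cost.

shortest-cost path #1: 2→7→6→3→10 push 8 @ unit cost 8 (adds 64)
shortest-cost path #2: 2→9→10 push 15 @ unit cost 11 (adds 165)
shortest-cost path #3: 2→5→10 push 13 @ unit cost 12 (adds 156)
shortest-cost path #4: 2→9→8→6→3→10 push 7 @ unit cost 14 (adds 98)
total cost = 483

Minimum cost for 43 units: 483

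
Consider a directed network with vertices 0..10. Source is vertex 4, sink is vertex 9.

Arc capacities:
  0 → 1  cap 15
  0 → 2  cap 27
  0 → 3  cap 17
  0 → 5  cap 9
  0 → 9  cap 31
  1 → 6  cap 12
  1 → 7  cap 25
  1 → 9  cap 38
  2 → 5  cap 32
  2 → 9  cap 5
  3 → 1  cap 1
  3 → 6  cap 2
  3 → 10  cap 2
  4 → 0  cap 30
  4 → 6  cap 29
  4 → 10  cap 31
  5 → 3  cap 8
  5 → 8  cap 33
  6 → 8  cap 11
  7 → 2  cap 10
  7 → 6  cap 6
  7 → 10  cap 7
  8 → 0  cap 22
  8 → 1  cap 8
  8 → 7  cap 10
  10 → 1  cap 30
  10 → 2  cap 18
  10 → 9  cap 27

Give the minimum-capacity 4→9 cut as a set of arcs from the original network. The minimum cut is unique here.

augment #1: 4→0→9 push 30
augment #2: 4→10→9 push 27
augment #3: 4→10→1→9 push 4
augment #4: 4→6→8→0→9 push 1
augment #5: 4→6→8→1→9 push 8
augment #6: 4→6→8→0→1→9 push 2
max flow = 72; residual-reachable set from 4 gives S-side
cut edges (S→T): {(4,0), (4,10), (6,8)} total cap 72

Min-cut arcs: {(4,0), (4,10), (6,8)} (total capacity 72)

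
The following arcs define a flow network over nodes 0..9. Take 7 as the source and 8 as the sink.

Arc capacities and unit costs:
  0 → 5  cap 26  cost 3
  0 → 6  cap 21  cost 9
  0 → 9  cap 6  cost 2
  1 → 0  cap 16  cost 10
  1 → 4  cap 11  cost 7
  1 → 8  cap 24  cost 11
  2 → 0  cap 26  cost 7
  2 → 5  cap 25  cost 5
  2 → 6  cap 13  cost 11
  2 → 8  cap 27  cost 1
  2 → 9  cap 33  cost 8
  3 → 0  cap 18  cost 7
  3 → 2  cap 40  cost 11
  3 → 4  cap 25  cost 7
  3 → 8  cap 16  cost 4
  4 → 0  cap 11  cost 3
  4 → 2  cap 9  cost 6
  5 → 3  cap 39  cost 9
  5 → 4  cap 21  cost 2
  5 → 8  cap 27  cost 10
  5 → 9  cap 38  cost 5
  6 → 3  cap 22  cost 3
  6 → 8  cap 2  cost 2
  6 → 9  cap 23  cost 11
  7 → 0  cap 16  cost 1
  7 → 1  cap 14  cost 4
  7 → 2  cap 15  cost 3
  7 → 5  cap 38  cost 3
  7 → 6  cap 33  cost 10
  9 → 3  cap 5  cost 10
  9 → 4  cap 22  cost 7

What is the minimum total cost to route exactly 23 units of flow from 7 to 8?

shortest-cost path #1: 7→2→8 push 15 @ unit cost 4 (adds 60)
shortest-cost path #2: 7→6→8 push 2 @ unit cost 12 (adds 24)
shortest-cost path #3: 7→5→4→2→8 push 6 @ unit cost 12 (adds 72)
total cost = 156

Minimum cost for 23 units: 156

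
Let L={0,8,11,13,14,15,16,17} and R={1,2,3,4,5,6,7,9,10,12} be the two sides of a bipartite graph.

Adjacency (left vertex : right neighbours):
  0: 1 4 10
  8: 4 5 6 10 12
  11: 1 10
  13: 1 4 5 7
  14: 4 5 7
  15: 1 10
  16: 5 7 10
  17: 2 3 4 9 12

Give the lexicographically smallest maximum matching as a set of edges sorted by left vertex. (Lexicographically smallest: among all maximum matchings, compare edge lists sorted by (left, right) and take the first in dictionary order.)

Lex-smallest maximum matching: {(0,1), (8,6), (11,10), (13,4), (14,5), (16,7), (17,2)}

|M| = 7 (so the lex-smallest maximum matching has 7 edges)
process left vertices in ascending order; for each, take the smallest-labelled available neighbour that still permits 7 edges overall, or leave it unmatched if none does
lex-smallest matching: {0-1, 8-6, 11-10, 13-4, 14-5, 16-7, 17-2}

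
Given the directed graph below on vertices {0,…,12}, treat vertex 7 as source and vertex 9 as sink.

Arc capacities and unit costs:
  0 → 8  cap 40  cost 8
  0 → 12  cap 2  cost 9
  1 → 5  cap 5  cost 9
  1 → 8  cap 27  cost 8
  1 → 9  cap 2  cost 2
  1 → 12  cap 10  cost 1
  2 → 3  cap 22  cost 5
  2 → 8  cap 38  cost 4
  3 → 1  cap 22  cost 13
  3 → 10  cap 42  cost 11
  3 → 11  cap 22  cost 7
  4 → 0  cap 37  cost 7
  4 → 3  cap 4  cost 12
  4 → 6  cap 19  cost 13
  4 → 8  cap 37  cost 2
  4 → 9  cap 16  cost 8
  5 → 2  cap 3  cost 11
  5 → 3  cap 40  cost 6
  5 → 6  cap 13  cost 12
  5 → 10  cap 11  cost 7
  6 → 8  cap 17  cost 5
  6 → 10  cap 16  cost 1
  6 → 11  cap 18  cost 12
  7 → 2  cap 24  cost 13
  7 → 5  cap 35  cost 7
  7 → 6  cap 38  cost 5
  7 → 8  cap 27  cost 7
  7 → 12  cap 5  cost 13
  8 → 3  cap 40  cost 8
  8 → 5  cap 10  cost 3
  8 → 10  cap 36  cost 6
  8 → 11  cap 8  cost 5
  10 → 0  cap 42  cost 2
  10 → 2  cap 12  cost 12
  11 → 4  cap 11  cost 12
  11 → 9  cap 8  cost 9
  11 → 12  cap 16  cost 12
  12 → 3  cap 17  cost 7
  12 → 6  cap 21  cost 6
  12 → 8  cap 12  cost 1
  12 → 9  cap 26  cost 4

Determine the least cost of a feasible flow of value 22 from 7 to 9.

Minimum cost for 22 units: 506

shortest-cost path #1: 7→12→9 push 5 @ unit cost 17 (adds 85)
shortest-cost path #2: 7→8→11→9 push 8 @ unit cost 21 (adds 168)
shortest-cost path #3: 7→6→10→0→12→9 push 2 @ unit cost 21 (adds 42)
shortest-cost path #4: 7→5→3→1→9 push 2 @ unit cost 28 (adds 56)
shortest-cost path #5: 7→5→3→1→12→9 push 5 @ unit cost 31 (adds 155)
total cost = 506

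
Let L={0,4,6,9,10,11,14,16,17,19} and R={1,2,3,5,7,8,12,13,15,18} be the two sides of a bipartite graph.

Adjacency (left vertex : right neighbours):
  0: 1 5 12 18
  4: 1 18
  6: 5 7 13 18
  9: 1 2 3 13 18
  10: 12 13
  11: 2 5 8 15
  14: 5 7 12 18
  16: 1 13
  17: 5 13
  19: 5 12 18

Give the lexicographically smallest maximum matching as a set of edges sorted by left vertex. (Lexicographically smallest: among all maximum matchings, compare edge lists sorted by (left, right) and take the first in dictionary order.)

Lex-smallest maximum matching: {(0,1), (4,18), (6,5), (9,2), (10,12), (11,8), (14,7), (16,13)}

|M| = 8 (so the lex-smallest maximum matching has 8 edges)
process left vertices in ascending order; for each, take the smallest-labelled available neighbour that still permits 8 edges overall, or leave it unmatched if none does
lex-smallest matching: {0-1, 4-18, 6-5, 9-2, 10-12, 11-8, 14-7, 16-13}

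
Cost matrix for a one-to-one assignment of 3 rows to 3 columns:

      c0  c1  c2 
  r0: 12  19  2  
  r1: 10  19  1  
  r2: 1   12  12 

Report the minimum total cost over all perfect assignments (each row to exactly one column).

Minimum assignment cost: 21

optimal assignment: row0→col1 (cost 19), row1→col2 (cost 1), row2→col0 (cost 1)
total = 19 + 1 + 1 = 21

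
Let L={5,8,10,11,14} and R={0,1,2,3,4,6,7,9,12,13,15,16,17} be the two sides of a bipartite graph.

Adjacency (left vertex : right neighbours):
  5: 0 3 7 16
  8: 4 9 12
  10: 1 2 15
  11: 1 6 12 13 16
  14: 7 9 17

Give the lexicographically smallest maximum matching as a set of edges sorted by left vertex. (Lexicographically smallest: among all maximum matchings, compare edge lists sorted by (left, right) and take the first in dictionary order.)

|M| = 5 (so the lex-smallest maximum matching has 5 edges)
process left vertices in ascending order; for each, take the smallest-labelled available neighbour that still permits 5 edges overall, or leave it unmatched if none does
lex-smallest matching: {5-0, 8-4, 10-1, 11-6, 14-7}

Lex-smallest maximum matching: {(5,0), (8,4), (10,1), (11,6), (14,7)}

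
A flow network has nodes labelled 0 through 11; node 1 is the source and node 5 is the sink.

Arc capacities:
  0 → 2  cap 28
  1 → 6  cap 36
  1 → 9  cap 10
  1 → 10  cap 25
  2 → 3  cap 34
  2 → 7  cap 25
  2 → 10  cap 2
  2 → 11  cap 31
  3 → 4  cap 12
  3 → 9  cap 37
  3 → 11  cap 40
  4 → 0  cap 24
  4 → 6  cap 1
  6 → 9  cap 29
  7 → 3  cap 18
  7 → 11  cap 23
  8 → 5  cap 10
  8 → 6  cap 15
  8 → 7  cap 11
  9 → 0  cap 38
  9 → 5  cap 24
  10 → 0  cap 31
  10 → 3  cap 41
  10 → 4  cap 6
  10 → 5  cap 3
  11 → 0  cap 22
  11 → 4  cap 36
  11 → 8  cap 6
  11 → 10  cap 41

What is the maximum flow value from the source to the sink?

augment #1: 1→9→5 bottleneck 10, total now 10
augment #2: 1→10→5 bottleneck 3, total now 13
augment #3: 1→6→9→5 bottleneck 14, total now 27
augment #4: 1→10→3→11→8→5 bottleneck 6, total now 33

Maximum flow value: 33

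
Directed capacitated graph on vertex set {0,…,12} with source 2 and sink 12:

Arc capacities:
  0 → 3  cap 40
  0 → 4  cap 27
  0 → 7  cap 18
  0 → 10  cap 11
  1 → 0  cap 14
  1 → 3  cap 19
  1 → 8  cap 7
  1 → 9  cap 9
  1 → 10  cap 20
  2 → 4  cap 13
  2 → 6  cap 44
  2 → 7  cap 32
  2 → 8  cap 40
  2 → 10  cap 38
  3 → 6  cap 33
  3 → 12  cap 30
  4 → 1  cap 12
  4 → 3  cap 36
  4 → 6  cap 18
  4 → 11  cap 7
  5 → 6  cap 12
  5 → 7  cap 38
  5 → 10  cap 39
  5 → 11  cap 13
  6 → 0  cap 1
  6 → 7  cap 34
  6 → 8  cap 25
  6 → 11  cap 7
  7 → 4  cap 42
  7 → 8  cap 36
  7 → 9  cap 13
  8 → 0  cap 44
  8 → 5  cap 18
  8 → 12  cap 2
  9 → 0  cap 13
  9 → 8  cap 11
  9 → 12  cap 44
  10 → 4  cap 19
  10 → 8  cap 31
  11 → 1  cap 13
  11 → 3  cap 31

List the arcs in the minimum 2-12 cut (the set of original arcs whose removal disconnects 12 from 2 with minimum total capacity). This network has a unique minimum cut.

augment #1: 2→8→12 push 2
augment #2: 2→4→3→12 push 13
augment #3: 2→7→9→12 push 13
augment #4: 2→6→0→3→12 push 1
augment #5: 2→6→11→3→12 push 7
augment #6: 2→7→4→3→12 push 9
augment #7: 2→7→4→1→9→12 push 9
max flow = 54; residual-reachable set from 2 gives S-side
cut edges (S→T): {(1,9), (3,12), (7,9), (8,12)} total cap 54

Min-cut arcs: {(1,9), (3,12), (7,9), (8,12)} (total capacity 54)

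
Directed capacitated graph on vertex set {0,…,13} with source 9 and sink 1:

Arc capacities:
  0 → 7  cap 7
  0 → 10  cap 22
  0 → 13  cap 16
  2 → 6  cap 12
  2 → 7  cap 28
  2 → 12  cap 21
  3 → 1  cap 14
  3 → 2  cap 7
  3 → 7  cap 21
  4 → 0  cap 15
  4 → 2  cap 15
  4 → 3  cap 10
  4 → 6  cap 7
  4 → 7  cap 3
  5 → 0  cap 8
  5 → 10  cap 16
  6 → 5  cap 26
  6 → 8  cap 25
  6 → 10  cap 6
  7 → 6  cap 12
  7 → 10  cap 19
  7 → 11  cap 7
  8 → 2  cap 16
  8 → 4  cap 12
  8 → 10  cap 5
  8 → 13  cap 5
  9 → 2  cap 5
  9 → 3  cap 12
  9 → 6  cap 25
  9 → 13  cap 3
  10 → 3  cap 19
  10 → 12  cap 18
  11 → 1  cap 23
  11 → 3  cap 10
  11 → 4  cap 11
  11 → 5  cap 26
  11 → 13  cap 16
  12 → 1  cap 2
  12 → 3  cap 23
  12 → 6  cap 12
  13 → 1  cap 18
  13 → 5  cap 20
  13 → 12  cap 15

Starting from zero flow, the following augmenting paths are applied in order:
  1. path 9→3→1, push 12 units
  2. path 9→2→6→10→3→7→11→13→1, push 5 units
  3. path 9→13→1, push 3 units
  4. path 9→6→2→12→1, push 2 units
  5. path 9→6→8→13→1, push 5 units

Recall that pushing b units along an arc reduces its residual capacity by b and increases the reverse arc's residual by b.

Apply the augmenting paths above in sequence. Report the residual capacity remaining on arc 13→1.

Residual capacity of (13,1): 5

after path 1 (9→3→1, push 12): res(13,1)=18
after path 2 (9→2→6→10→3→7→11→13→1, push 5): res(13,1)=13
after path 3 (9→13→1, push 3): res(13,1)=10
after path 4 (9→6→2→12→1, push 2): res(13,1)=10
after path 5 (9→6→8→13→1, push 5): res(13,1)=5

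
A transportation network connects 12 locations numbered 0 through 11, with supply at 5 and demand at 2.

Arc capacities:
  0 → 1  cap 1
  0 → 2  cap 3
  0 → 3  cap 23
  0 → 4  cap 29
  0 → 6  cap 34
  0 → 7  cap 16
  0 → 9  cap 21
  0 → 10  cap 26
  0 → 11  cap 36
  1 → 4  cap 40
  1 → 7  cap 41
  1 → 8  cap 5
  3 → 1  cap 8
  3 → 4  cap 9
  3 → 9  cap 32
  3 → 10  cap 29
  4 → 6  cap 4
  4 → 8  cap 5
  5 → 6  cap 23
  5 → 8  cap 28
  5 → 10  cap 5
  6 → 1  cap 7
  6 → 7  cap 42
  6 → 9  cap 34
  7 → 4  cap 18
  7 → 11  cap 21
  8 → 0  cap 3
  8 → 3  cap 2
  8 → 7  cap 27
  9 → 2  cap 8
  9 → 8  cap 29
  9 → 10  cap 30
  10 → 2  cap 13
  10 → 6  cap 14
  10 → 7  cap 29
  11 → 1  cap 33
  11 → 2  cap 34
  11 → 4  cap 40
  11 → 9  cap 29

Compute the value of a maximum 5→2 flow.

augment #1: 5→10→2 bottleneck 5, total now 5
augment #2: 5→6→9→2 bottleneck 8, total now 13
augment #3: 5→8→0→2 bottleneck 3, total now 16
augment #4: 5→6→7→11→2 bottleneck 15, total now 31
augment #5: 5→8→3→10→2 bottleneck 2, total now 33
augment #6: 5→8→7→11→2 bottleneck 6, total now 39
augment #7: 5→8→7→6→9→10→2 bottleneck 6, total now 45

Maximum flow value: 45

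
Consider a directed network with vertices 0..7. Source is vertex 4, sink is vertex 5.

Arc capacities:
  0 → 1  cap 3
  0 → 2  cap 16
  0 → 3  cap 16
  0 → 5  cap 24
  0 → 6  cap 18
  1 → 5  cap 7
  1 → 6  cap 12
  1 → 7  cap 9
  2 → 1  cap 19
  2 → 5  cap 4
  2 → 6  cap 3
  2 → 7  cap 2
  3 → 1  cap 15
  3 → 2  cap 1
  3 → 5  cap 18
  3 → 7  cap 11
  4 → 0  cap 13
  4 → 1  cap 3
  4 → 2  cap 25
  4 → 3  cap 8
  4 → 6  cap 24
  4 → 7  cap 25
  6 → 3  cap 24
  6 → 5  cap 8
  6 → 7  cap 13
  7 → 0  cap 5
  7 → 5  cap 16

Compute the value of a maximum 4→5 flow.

Maximum flow value: 71

augment #1: 4→0→5 bottleneck 13, total now 13
augment #2: 4→1→5 bottleneck 3, total now 16
augment #3: 4→2→5 bottleneck 4, total now 20
augment #4: 4→3→5 bottleneck 8, total now 28
augment #5: 4→6→5 bottleneck 8, total now 36
augment #6: 4→7→5 bottleneck 16, total now 52
augment #7: 4→2→1→5 bottleneck 4, total now 56
augment #8: 4→6→3→5 bottleneck 10, total now 66
augment #9: 4→7→0→5 bottleneck 5, total now 71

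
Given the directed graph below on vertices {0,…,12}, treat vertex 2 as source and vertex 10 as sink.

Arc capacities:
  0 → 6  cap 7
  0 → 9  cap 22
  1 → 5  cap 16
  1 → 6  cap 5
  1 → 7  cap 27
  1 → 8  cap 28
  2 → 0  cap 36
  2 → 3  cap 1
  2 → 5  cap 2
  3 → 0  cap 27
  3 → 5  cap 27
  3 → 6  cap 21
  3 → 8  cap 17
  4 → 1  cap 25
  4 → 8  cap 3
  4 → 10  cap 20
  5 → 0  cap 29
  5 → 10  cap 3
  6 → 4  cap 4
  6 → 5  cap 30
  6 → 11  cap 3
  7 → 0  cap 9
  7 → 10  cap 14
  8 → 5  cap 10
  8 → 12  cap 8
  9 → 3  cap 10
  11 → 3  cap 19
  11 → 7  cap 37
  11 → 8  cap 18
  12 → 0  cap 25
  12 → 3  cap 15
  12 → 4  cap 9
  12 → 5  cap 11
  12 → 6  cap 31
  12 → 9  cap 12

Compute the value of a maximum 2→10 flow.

Maximum flow value: 18

augment #1: 2→5→10 bottleneck 2, total now 2
augment #2: 2→3→5→10 bottleneck 1, total now 3
augment #3: 2→0→6→4→10 bottleneck 4, total now 7
augment #4: 2→0→6→11→7→10 bottleneck 3, total now 10
augment #5: 2→0→9→3→8→12→4→10 bottleneck 8, total now 18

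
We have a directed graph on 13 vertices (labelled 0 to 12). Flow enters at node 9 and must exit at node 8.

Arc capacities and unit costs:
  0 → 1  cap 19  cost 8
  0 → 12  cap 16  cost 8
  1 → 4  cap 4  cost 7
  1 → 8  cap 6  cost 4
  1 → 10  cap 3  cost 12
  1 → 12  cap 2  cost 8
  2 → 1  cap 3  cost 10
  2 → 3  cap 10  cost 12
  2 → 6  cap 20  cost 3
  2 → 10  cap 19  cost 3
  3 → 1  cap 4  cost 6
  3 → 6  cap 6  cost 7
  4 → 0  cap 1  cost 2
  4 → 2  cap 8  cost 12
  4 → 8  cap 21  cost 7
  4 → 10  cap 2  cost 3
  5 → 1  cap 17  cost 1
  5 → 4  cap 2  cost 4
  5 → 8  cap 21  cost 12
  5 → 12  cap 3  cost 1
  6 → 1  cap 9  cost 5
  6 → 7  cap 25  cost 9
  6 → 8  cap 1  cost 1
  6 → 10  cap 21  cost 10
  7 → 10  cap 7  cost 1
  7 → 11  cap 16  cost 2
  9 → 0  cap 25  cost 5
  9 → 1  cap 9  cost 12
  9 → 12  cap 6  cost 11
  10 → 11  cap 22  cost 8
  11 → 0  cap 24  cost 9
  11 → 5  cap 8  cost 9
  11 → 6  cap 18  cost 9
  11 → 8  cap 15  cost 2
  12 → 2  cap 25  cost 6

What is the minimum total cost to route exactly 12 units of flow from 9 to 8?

shortest-cost path #1: 9→1→8 push 6 @ unit cost 16 (adds 96)
shortest-cost path #2: 9→12→2→6→8 push 1 @ unit cost 21 (adds 21)
shortest-cost path #3: 9→1→4→8 push 3 @ unit cost 26 (adds 78)
shortest-cost path #4: 9→0→1→4→8 push 1 @ unit cost 27 (adds 27)
shortest-cost path #5: 9→12→2→10→11→8 push 1 @ unit cost 30 (adds 30)
total cost = 252

Minimum cost for 12 units: 252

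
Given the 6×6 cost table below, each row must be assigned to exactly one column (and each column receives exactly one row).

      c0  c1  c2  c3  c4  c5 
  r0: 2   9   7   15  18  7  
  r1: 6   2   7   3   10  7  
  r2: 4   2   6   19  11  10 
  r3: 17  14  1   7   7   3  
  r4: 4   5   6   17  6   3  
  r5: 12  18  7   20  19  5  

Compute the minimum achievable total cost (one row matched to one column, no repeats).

Minimum assignment cost: 19

optimal assignment: row0→col0 (cost 2), row1→col3 (cost 3), row2→col1 (cost 2), row3→col2 (cost 1), row4→col4 (cost 6), row5→col5 (cost 5)
total = 2 + 3 + 2 + 1 + 6 + 5 = 19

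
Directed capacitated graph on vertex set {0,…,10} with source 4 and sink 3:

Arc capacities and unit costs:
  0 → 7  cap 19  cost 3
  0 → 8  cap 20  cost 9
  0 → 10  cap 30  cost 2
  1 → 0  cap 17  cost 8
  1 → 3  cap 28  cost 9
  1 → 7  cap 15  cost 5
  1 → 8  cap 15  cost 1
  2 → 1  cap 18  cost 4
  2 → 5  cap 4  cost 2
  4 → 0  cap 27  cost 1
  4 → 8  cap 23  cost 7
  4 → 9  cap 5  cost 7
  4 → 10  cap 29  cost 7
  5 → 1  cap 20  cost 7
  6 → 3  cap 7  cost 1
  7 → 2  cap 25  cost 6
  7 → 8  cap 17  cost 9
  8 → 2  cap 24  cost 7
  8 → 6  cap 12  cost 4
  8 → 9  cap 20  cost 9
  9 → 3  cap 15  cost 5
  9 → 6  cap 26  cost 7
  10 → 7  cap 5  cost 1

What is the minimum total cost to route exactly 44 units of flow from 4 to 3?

shortest-cost path #1: 4→9→3 push 5 @ unit cost 12 (adds 60)
shortest-cost path #2: 4→8→6→3 push 7 @ unit cost 12 (adds 84)
shortest-cost path #3: 4→8→9→3 push 10 @ unit cost 21 (adds 210)
shortest-cost path #4: 4→0→7→2→1→3 push 18 @ unit cost 23 (adds 414)
shortest-cost path #5: 4→0→7→2→5→1→3 push 1 @ unit cost 28 (adds 28)
shortest-cost path #6: 4→0→10→7→2→5→1→3 push 3 @ unit cost 28 (adds 84)
total cost = 880

Minimum cost for 44 units: 880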